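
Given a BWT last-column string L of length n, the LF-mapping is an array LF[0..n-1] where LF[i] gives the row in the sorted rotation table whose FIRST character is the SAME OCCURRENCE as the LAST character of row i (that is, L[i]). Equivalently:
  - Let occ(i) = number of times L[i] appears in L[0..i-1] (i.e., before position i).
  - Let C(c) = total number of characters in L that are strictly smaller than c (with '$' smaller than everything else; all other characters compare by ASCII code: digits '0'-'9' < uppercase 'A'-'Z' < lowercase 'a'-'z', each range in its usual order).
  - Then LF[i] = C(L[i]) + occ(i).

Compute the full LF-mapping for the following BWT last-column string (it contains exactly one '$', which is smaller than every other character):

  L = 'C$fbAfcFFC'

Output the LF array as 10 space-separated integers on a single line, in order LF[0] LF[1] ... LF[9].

Char counts: '$':1, 'A':1, 'C':2, 'F':2, 'b':1, 'c':1, 'f':2
C (first-col start): C('$')=0, C('A')=1, C('C')=2, C('F')=4, C('b')=6, C('c')=7, C('f')=8
L[0]='C': occ=0, LF[0]=C('C')+0=2+0=2
L[1]='$': occ=0, LF[1]=C('$')+0=0+0=0
L[2]='f': occ=0, LF[2]=C('f')+0=8+0=8
L[3]='b': occ=0, LF[3]=C('b')+0=6+0=6
L[4]='A': occ=0, LF[4]=C('A')+0=1+0=1
L[5]='f': occ=1, LF[5]=C('f')+1=8+1=9
L[6]='c': occ=0, LF[6]=C('c')+0=7+0=7
L[7]='F': occ=0, LF[7]=C('F')+0=4+0=4
L[8]='F': occ=1, LF[8]=C('F')+1=4+1=5
L[9]='C': occ=1, LF[9]=C('C')+1=2+1=3

Answer: 2 0 8 6 1 9 7 4 5 3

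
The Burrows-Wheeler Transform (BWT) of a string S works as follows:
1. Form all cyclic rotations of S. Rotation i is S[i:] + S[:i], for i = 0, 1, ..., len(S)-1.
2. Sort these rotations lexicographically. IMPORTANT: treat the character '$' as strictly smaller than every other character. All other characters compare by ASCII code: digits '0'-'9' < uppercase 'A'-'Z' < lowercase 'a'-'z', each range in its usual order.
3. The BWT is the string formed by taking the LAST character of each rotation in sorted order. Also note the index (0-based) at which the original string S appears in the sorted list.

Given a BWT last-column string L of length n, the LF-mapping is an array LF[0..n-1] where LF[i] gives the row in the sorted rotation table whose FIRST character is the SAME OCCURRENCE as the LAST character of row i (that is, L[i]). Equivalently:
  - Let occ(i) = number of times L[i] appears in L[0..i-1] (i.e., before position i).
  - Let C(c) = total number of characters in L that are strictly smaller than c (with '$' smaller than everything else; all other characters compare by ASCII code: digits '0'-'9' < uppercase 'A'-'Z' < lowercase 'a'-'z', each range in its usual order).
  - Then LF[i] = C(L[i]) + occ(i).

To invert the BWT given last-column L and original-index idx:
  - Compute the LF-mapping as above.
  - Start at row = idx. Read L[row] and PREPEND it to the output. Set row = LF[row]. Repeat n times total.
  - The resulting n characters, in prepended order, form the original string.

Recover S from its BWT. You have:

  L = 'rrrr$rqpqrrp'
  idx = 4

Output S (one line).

Answer: qrqrprprrrr$

Derivation:
LF mapping: 5 6 7 8 0 9 3 1 4 10 11 2
Walk LF starting at row 4, prepending L[row]:
  step 1: row=4, L[4]='$', prepend. Next row=LF[4]=0
  step 2: row=0, L[0]='r', prepend. Next row=LF[0]=5
  step 3: row=5, L[5]='r', prepend. Next row=LF[5]=9
  step 4: row=9, L[9]='r', prepend. Next row=LF[9]=10
  step 5: row=10, L[10]='r', prepend. Next row=LF[10]=11
  step 6: row=11, L[11]='p', prepend. Next row=LF[11]=2
  step 7: row=2, L[2]='r', prepend. Next row=LF[2]=7
  step 8: row=7, L[7]='p', prepend. Next row=LF[7]=1
  step 9: row=1, L[1]='r', prepend. Next row=LF[1]=6
  step 10: row=6, L[6]='q', prepend. Next row=LF[6]=3
  step 11: row=3, L[3]='r', prepend. Next row=LF[3]=8
  step 12: row=8, L[8]='q', prepend. Next row=LF[8]=4
Reversed output: qrqrprprrrr$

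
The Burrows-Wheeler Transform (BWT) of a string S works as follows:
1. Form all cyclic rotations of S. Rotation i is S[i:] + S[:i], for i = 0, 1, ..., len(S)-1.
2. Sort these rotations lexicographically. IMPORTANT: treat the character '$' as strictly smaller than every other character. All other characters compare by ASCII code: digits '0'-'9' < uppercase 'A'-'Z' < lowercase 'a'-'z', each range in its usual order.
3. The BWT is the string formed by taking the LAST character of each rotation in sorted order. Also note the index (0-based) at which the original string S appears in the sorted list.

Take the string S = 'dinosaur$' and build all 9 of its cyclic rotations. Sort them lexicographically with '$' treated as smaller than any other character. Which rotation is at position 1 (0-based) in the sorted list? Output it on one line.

Answer: aur$dinos

Derivation:
All 9 rotations (rotation i = S[i:]+S[:i]):
  rot[0] = dinosaur$
  rot[1] = inosaur$d
  rot[2] = nosaur$di
  rot[3] = osaur$din
  rot[4] = saur$dino
  rot[5] = aur$dinos
  rot[6] = ur$dinosa
  rot[7] = r$dinosau
  rot[8] = $dinosaur
Sorted (with $ < everything):
  sorted[0] = $dinosaur
  sorted[1] = aur$dinos
  sorted[2] = dinosaur$
  sorted[3] = inosaur$d
  sorted[4] = nosaur$di
  sorted[5] = osaur$din
  sorted[6] = r$dinosau
  sorted[7] = saur$dino
  sorted[8] = ur$dinosa
sorted[1] = aur$dinos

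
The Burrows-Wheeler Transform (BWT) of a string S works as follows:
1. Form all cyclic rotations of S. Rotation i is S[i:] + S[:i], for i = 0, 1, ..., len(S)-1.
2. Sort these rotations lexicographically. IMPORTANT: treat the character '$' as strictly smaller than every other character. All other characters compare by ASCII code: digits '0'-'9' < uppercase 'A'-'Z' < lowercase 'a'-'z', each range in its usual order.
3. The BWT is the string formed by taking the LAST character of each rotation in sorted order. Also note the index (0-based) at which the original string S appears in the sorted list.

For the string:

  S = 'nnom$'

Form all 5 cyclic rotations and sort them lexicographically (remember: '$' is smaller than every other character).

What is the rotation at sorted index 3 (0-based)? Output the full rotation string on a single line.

All 5 rotations (rotation i = S[i:]+S[:i]):
  rot[0] = nnom$
  rot[1] = nom$n
  rot[2] = om$nn
  rot[3] = m$nno
  rot[4] = $nnom
Sorted (with $ < everything):
  sorted[0] = $nnom
  sorted[1] = m$nno
  sorted[2] = nnom$
  sorted[3] = nom$n
  sorted[4] = om$nn
sorted[3] = nom$n

Answer: nom$n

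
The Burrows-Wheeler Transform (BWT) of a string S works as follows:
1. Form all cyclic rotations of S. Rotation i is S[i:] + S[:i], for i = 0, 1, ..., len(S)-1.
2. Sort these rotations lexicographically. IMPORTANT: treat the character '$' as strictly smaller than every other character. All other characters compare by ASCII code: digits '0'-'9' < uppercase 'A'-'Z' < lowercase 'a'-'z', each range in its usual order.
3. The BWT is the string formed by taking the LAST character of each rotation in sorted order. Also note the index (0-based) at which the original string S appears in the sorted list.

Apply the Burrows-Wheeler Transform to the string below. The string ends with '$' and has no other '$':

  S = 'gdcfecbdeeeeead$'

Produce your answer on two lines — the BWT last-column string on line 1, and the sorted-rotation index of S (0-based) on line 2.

All 16 rotations (rotation i = S[i:]+S[:i]):
  rot[0] = gdcfecbdeeeeead$
  rot[1] = dcfecbdeeeeead$g
  rot[2] = cfecbdeeeeead$gd
  rot[3] = fecbdeeeeead$gdc
  rot[4] = ecbdeeeeead$gdcf
  rot[5] = cbdeeeeead$gdcfe
  rot[6] = bdeeeeead$gdcfec
  rot[7] = deeeeead$gdcfecb
  rot[8] = eeeeead$gdcfecbd
  rot[9] = eeeead$gdcfecbde
  rot[10] = eeead$gdcfecbdee
  rot[11] = eead$gdcfecbdeee
  rot[12] = ead$gdcfecbdeeee
  rot[13] = ad$gdcfecbdeeeee
  rot[14] = d$gdcfecbdeeeeea
  rot[15] = $gdcfecbdeeeeead
Sorted (with $ < everything):
  sorted[0] = $gdcfecbdeeeeead  (last char: 'd')
  sorted[1] = ad$gdcfecbdeeeee  (last char: 'e')
  sorted[2] = bdeeeeead$gdcfec  (last char: 'c')
  sorted[3] = cbdeeeeead$gdcfe  (last char: 'e')
  sorted[4] = cfecbdeeeeead$gd  (last char: 'd')
  sorted[5] = d$gdcfecbdeeeeea  (last char: 'a')
  sorted[6] = dcfecbdeeeeead$g  (last char: 'g')
  sorted[7] = deeeeead$gdcfecb  (last char: 'b')
  sorted[8] = ead$gdcfecbdeeee  (last char: 'e')
  sorted[9] = ecbdeeeeead$gdcf  (last char: 'f')
  sorted[10] = eead$gdcfecbdeee  (last char: 'e')
  sorted[11] = eeead$gdcfecbdee  (last char: 'e')
  sorted[12] = eeeead$gdcfecbde  (last char: 'e')
  sorted[13] = eeeeead$gdcfecbd  (last char: 'd')
  sorted[14] = fecbdeeeeead$gdc  (last char: 'c')
  sorted[15] = gdcfecbdeeeeead$  (last char: '$')
Last column: decedagbefeeedc$
Original string S is at sorted index 15

Answer: decedagbefeeedc$
15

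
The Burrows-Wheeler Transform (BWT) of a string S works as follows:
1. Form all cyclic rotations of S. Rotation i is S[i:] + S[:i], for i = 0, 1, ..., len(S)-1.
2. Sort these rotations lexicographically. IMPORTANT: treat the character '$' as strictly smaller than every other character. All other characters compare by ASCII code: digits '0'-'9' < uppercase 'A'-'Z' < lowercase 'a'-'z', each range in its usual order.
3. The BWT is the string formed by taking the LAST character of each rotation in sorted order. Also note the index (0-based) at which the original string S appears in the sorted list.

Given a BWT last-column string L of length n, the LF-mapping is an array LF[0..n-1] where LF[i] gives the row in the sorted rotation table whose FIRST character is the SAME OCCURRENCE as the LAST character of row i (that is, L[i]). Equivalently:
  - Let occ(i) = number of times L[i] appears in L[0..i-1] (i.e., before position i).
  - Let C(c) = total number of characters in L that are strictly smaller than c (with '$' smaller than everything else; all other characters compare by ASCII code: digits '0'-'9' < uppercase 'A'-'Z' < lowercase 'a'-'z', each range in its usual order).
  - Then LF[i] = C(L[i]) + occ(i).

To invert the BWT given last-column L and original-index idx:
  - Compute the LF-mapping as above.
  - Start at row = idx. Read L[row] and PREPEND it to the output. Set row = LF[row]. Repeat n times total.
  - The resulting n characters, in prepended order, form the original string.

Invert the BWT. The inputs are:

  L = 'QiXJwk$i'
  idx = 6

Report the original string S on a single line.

LF mapping: 2 4 3 1 7 6 0 5
Walk LF starting at row 6, prepending L[row]:
  step 1: row=6, L[6]='$', prepend. Next row=LF[6]=0
  step 2: row=0, L[0]='Q', prepend. Next row=LF[0]=2
  step 3: row=2, L[2]='X', prepend. Next row=LF[2]=3
  step 4: row=3, L[3]='J', prepend. Next row=LF[3]=1
  step 5: row=1, L[1]='i', prepend. Next row=LF[1]=4
  step 6: row=4, L[4]='w', prepend. Next row=LF[4]=7
  step 7: row=7, L[7]='i', prepend. Next row=LF[7]=5
  step 8: row=5, L[5]='k', prepend. Next row=LF[5]=6
Reversed output: kiwiJXQ$

Answer: kiwiJXQ$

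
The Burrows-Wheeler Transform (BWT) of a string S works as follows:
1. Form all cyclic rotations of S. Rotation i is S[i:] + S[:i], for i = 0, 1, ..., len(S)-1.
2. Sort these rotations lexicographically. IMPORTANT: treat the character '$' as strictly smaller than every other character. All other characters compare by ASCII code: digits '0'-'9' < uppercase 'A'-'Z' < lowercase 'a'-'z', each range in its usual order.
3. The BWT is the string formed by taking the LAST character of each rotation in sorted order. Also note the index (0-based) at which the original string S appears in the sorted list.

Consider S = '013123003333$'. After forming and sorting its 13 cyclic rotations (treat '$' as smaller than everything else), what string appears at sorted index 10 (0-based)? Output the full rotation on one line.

All 13 rotations (rotation i = S[i:]+S[:i]):
  rot[0] = 013123003333$
  rot[1] = 13123003333$0
  rot[2] = 3123003333$01
  rot[3] = 123003333$013
  rot[4] = 23003333$0131
  rot[5] = 3003333$01312
  rot[6] = 003333$013123
  rot[7] = 03333$0131230
  rot[8] = 3333$01312300
  rot[9] = 333$013123003
  rot[10] = 33$0131230033
  rot[11] = 3$01312300333
  rot[12] = $013123003333
Sorted (with $ < everything):
  sorted[0] = $013123003333
  sorted[1] = 003333$013123
  sorted[2] = 013123003333$
  sorted[3] = 03333$0131230
  sorted[4] = 123003333$013
  sorted[5] = 13123003333$0
  sorted[6] = 23003333$0131
  sorted[7] = 3$01312300333
  sorted[8] = 3003333$01312
  sorted[9] = 3123003333$01
  sorted[10] = 33$0131230033
  sorted[11] = 333$013123003
  sorted[12] = 3333$01312300
sorted[10] = 33$0131230033

Answer: 33$0131230033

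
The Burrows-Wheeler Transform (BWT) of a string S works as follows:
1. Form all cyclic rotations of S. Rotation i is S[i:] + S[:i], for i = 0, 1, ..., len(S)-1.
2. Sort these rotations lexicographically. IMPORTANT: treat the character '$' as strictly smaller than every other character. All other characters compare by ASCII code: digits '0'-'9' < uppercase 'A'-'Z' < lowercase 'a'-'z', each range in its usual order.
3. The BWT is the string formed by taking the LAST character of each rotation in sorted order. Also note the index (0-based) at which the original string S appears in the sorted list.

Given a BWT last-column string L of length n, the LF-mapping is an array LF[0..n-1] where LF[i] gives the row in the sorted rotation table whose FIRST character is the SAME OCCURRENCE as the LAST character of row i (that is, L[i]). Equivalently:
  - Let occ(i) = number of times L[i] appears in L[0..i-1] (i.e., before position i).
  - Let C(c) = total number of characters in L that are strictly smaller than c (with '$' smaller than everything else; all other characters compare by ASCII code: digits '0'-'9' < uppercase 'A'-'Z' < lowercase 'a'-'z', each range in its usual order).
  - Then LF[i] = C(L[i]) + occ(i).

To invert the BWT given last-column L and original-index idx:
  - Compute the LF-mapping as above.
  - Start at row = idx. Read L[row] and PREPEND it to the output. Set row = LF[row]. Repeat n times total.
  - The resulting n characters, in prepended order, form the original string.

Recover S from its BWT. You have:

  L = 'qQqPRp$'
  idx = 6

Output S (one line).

Answer: qQPRpq$

Derivation:
LF mapping: 5 2 6 1 3 4 0
Walk LF starting at row 6, prepending L[row]:
  step 1: row=6, L[6]='$', prepend. Next row=LF[6]=0
  step 2: row=0, L[0]='q', prepend. Next row=LF[0]=5
  step 3: row=5, L[5]='p', prepend. Next row=LF[5]=4
  step 4: row=4, L[4]='R', prepend. Next row=LF[4]=3
  step 5: row=3, L[3]='P', prepend. Next row=LF[3]=1
  step 6: row=1, L[1]='Q', prepend. Next row=LF[1]=2
  step 7: row=2, L[2]='q', prepend. Next row=LF[2]=6
Reversed output: qQPRpq$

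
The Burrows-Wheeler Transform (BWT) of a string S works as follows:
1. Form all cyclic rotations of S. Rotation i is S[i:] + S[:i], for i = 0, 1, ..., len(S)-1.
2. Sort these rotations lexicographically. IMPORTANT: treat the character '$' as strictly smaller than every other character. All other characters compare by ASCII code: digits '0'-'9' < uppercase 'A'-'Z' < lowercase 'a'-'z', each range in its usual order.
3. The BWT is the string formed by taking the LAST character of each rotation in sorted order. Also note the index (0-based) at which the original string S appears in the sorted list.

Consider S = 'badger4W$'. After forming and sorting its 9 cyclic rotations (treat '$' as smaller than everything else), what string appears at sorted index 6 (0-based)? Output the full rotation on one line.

Answer: er4W$badg

Derivation:
All 9 rotations (rotation i = S[i:]+S[:i]):
  rot[0] = badger4W$
  rot[1] = adger4W$b
  rot[2] = dger4W$ba
  rot[3] = ger4W$bad
  rot[4] = er4W$badg
  rot[5] = r4W$badge
  rot[6] = 4W$badger
  rot[7] = W$badger4
  rot[8] = $badger4W
Sorted (with $ < everything):
  sorted[0] = $badger4W
  sorted[1] = 4W$badger
  sorted[2] = W$badger4
  sorted[3] = adger4W$b
  sorted[4] = badger4W$
  sorted[5] = dger4W$ba
  sorted[6] = er4W$badg
  sorted[7] = ger4W$bad
  sorted[8] = r4W$badge
sorted[6] = er4W$badg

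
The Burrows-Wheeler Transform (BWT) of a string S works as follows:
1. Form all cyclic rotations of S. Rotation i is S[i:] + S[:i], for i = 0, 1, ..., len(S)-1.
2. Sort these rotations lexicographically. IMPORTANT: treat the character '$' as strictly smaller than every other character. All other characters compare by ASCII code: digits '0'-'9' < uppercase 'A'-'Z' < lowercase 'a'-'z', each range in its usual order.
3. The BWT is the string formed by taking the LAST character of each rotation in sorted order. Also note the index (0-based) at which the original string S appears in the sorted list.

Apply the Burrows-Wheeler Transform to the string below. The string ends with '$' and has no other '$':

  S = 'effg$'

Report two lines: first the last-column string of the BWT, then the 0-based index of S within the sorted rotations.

Answer: g$eff
1

Derivation:
All 5 rotations (rotation i = S[i:]+S[:i]):
  rot[0] = effg$
  rot[1] = ffg$e
  rot[2] = fg$ef
  rot[3] = g$eff
  rot[4] = $effg
Sorted (with $ < everything):
  sorted[0] = $effg  (last char: 'g')
  sorted[1] = effg$  (last char: '$')
  sorted[2] = ffg$e  (last char: 'e')
  sorted[3] = fg$ef  (last char: 'f')
  sorted[4] = g$eff  (last char: 'f')
Last column: g$eff
Original string S is at sorted index 1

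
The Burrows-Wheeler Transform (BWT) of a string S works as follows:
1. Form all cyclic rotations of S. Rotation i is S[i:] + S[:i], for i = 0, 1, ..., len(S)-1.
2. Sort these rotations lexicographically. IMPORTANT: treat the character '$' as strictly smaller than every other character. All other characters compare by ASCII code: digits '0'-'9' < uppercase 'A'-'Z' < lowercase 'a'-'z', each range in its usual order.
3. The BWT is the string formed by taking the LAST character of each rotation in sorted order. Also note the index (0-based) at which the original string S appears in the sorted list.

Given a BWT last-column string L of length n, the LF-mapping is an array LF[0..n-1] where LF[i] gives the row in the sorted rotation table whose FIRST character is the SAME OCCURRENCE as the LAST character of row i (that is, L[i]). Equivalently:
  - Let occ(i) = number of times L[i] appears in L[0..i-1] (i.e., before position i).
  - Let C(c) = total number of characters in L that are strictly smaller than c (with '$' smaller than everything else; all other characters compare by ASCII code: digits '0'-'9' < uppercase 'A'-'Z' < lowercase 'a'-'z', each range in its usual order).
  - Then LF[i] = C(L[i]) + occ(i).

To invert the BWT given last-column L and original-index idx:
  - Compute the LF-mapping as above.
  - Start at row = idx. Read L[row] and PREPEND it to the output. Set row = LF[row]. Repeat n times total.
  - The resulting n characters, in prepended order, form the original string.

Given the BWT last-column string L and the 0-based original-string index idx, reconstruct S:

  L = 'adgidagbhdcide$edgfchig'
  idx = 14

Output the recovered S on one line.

LF mapping: 1 6 14 20 7 2 15 3 18 8 4 21 9 11 0 12 10 16 13 5 19 22 17
Walk LF starting at row 14, prepending L[row]:
  step 1: row=14, L[14]='$', prepend. Next row=LF[14]=0
  step 2: row=0, L[0]='a', prepend. Next row=LF[0]=1
  step 3: row=1, L[1]='d', prepend. Next row=LF[1]=6
  step 4: row=6, L[6]='g', prepend. Next row=LF[6]=15
  step 5: row=15, L[15]='e', prepend. Next row=LF[15]=12
  step 6: row=12, L[12]='d', prepend. Next row=LF[12]=9
  step 7: row=9, L[9]='d', prepend. Next row=LF[9]=8
  step 8: row=8, L[8]='h', prepend. Next row=LF[8]=18
  step 9: row=18, L[18]='f', prepend. Next row=LF[18]=13
  step 10: row=13, L[13]='e', prepend. Next row=LF[13]=11
  step 11: row=11, L[11]='i', prepend. Next row=LF[11]=21
  step 12: row=21, L[21]='i', prepend. Next row=LF[21]=22
  step 13: row=22, L[22]='g', prepend. Next row=LF[22]=17
  step 14: row=17, L[17]='g', prepend. Next row=LF[17]=16
  step 15: row=16, L[16]='d', prepend. Next row=LF[16]=10
  step 16: row=10, L[10]='c', prepend. Next row=LF[10]=4
  step 17: row=4, L[4]='d', prepend. Next row=LF[4]=7
  step 18: row=7, L[7]='b', prepend. Next row=LF[7]=3
  step 19: row=3, L[3]='i', prepend. Next row=LF[3]=20
  step 20: row=20, L[20]='h', prepend. Next row=LF[20]=19
  step 21: row=19, L[19]='c', prepend. Next row=LF[19]=5
  step 22: row=5, L[5]='a', prepend. Next row=LF[5]=2
  step 23: row=2, L[2]='g', prepend. Next row=LF[2]=14
Reversed output: gachibdcdggiiefhddegda$

Answer: gachibdcdggiiefhddegda$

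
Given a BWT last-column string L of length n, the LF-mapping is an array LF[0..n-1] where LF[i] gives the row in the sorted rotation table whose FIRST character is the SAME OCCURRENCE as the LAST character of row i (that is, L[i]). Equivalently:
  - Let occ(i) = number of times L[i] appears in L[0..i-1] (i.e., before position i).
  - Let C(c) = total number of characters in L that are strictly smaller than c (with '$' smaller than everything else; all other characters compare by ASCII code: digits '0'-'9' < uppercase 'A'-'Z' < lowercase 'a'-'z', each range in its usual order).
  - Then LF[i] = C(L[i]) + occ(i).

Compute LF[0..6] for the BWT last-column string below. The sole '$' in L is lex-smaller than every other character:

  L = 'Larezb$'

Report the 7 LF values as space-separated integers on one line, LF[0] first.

Char counts: '$':1, 'L':1, 'a':1, 'b':1, 'e':1, 'r':1, 'z':1
C (first-col start): C('$')=0, C('L')=1, C('a')=2, C('b')=3, C('e')=4, C('r')=5, C('z')=6
L[0]='L': occ=0, LF[0]=C('L')+0=1+0=1
L[1]='a': occ=0, LF[1]=C('a')+0=2+0=2
L[2]='r': occ=0, LF[2]=C('r')+0=5+0=5
L[3]='e': occ=0, LF[3]=C('e')+0=4+0=4
L[4]='z': occ=0, LF[4]=C('z')+0=6+0=6
L[5]='b': occ=0, LF[5]=C('b')+0=3+0=3
L[6]='$': occ=0, LF[6]=C('$')+0=0+0=0

Answer: 1 2 5 4 6 3 0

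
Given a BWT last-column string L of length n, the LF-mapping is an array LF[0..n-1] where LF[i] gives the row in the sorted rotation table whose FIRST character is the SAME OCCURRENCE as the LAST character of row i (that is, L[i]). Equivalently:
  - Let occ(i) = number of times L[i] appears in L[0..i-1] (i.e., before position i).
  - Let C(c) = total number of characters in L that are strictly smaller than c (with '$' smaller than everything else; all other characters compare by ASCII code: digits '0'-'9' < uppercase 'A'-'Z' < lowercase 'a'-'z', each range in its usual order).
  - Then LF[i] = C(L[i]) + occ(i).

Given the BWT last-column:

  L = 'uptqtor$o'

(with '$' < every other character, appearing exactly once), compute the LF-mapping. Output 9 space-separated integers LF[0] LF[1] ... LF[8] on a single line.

Char counts: '$':1, 'o':2, 'p':1, 'q':1, 'r':1, 't':2, 'u':1
C (first-col start): C('$')=0, C('o')=1, C('p')=3, C('q')=4, C('r')=5, C('t')=6, C('u')=8
L[0]='u': occ=0, LF[0]=C('u')+0=8+0=8
L[1]='p': occ=0, LF[1]=C('p')+0=3+0=3
L[2]='t': occ=0, LF[2]=C('t')+0=6+0=6
L[3]='q': occ=0, LF[3]=C('q')+0=4+0=4
L[4]='t': occ=1, LF[4]=C('t')+1=6+1=7
L[5]='o': occ=0, LF[5]=C('o')+0=1+0=1
L[6]='r': occ=0, LF[6]=C('r')+0=5+0=5
L[7]='$': occ=0, LF[7]=C('$')+0=0+0=0
L[8]='o': occ=1, LF[8]=C('o')+1=1+1=2

Answer: 8 3 6 4 7 1 5 0 2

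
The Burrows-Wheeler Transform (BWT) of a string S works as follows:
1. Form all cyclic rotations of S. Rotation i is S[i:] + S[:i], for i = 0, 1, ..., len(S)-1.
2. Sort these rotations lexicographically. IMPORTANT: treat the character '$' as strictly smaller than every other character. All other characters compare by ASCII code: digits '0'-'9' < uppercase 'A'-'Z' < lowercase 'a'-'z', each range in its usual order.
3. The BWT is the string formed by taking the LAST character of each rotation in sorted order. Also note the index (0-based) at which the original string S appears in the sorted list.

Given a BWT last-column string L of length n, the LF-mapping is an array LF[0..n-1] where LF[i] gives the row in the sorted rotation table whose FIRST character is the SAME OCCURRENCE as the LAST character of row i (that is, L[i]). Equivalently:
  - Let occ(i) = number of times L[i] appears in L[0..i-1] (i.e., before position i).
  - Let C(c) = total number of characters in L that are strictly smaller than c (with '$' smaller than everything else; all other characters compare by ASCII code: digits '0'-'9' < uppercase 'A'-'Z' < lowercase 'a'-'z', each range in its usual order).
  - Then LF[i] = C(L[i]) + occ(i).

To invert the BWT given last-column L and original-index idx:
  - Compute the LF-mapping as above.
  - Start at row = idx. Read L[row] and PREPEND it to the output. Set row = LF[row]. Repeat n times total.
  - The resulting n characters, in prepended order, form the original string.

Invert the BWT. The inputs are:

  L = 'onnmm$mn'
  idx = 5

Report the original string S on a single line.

Answer: nmnmmno$

Derivation:
LF mapping: 7 4 5 1 2 0 3 6
Walk LF starting at row 5, prepending L[row]:
  step 1: row=5, L[5]='$', prepend. Next row=LF[5]=0
  step 2: row=0, L[0]='o', prepend. Next row=LF[0]=7
  step 3: row=7, L[7]='n', prepend. Next row=LF[7]=6
  step 4: row=6, L[6]='m', prepend. Next row=LF[6]=3
  step 5: row=3, L[3]='m', prepend. Next row=LF[3]=1
  step 6: row=1, L[1]='n', prepend. Next row=LF[1]=4
  step 7: row=4, L[4]='m', prepend. Next row=LF[4]=2
  step 8: row=2, L[2]='n', prepend. Next row=LF[2]=5
Reversed output: nmnmmno$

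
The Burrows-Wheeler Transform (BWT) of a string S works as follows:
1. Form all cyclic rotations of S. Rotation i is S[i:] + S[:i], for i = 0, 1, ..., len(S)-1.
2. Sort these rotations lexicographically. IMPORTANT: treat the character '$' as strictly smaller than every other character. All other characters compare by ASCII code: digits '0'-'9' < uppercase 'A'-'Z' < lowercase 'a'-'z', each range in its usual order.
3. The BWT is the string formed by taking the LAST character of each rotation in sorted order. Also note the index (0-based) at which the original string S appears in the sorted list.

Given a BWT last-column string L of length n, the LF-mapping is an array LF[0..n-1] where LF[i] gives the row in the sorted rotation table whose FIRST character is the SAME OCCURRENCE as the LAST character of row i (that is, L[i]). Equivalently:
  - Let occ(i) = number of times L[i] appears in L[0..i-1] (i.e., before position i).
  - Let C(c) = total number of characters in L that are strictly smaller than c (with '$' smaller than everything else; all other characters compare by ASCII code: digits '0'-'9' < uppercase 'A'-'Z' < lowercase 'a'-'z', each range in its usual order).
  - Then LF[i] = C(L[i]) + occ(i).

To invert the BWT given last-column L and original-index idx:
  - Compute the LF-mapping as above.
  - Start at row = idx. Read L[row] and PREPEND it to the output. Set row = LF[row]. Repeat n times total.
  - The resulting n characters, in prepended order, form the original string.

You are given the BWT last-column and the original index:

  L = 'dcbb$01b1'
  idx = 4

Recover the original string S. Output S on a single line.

LF mapping: 8 7 4 5 0 1 2 6 3
Walk LF starting at row 4, prepending L[row]:
  step 1: row=4, L[4]='$', prepend. Next row=LF[4]=0
  step 2: row=0, L[0]='d', prepend. Next row=LF[0]=8
  step 3: row=8, L[8]='1', prepend. Next row=LF[8]=3
  step 4: row=3, L[3]='b', prepend. Next row=LF[3]=5
  step 5: row=5, L[5]='0', prepend. Next row=LF[5]=1
  step 6: row=1, L[1]='c', prepend. Next row=LF[1]=7
  step 7: row=7, L[7]='b', prepend. Next row=LF[7]=6
  step 8: row=6, L[6]='1', prepend. Next row=LF[6]=2
  step 9: row=2, L[2]='b', prepend. Next row=LF[2]=4
Reversed output: b1bc0b1d$

Answer: b1bc0b1d$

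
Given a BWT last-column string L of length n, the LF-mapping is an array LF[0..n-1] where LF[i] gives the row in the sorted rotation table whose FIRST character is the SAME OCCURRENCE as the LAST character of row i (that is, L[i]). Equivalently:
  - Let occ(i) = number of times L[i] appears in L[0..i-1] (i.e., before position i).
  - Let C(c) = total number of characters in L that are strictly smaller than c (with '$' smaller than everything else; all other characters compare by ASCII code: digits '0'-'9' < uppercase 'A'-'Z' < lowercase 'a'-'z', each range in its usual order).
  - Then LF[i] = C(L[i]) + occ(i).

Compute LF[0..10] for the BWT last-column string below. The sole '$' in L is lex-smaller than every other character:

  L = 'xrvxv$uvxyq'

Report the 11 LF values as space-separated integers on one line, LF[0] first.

Answer: 7 2 4 8 5 0 3 6 9 10 1

Derivation:
Char counts: '$':1, 'q':1, 'r':1, 'u':1, 'v':3, 'x':3, 'y':1
C (first-col start): C('$')=0, C('q')=1, C('r')=2, C('u')=3, C('v')=4, C('x')=7, C('y')=10
L[0]='x': occ=0, LF[0]=C('x')+0=7+0=7
L[1]='r': occ=0, LF[1]=C('r')+0=2+0=2
L[2]='v': occ=0, LF[2]=C('v')+0=4+0=4
L[3]='x': occ=1, LF[3]=C('x')+1=7+1=8
L[4]='v': occ=1, LF[4]=C('v')+1=4+1=5
L[5]='$': occ=0, LF[5]=C('$')+0=0+0=0
L[6]='u': occ=0, LF[6]=C('u')+0=3+0=3
L[7]='v': occ=2, LF[7]=C('v')+2=4+2=6
L[8]='x': occ=2, LF[8]=C('x')+2=7+2=9
L[9]='y': occ=0, LF[9]=C('y')+0=10+0=10
L[10]='q': occ=0, LF[10]=C('q')+0=1+0=1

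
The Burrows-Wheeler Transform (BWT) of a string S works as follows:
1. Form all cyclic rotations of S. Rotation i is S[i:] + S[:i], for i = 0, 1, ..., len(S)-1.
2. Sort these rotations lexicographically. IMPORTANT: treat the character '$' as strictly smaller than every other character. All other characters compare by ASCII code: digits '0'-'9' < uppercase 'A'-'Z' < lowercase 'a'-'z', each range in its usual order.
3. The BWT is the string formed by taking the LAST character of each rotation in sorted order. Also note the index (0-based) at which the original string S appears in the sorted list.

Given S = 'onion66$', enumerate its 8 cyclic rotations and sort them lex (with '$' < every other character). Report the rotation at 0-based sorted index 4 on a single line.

Answer: n66$onio

Derivation:
All 8 rotations (rotation i = S[i:]+S[:i]):
  rot[0] = onion66$
  rot[1] = nion66$o
  rot[2] = ion66$on
  rot[3] = on66$oni
  rot[4] = n66$onio
  rot[5] = 66$onion
  rot[6] = 6$onion6
  rot[7] = $onion66
Sorted (with $ < everything):
  sorted[0] = $onion66
  sorted[1] = 6$onion6
  sorted[2] = 66$onion
  sorted[3] = ion66$on
  sorted[4] = n66$onio
  sorted[5] = nion66$o
  sorted[6] = on66$oni
  sorted[7] = onion66$
sorted[4] = n66$onio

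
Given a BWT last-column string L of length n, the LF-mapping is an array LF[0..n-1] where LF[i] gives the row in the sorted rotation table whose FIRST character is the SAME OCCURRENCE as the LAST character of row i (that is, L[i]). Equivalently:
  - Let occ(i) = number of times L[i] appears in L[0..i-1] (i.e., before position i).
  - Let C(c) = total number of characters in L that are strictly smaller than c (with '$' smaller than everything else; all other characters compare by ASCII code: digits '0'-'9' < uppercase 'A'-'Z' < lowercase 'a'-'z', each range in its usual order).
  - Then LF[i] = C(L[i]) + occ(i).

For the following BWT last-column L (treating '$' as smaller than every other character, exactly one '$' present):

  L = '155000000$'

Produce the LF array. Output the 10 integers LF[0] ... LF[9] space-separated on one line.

Answer: 7 8 9 1 2 3 4 5 6 0

Derivation:
Char counts: '$':1, '0':6, '1':1, '5':2
C (first-col start): C('$')=0, C('0')=1, C('1')=7, C('5')=8
L[0]='1': occ=0, LF[0]=C('1')+0=7+0=7
L[1]='5': occ=0, LF[1]=C('5')+0=8+0=8
L[2]='5': occ=1, LF[2]=C('5')+1=8+1=9
L[3]='0': occ=0, LF[3]=C('0')+0=1+0=1
L[4]='0': occ=1, LF[4]=C('0')+1=1+1=2
L[5]='0': occ=2, LF[5]=C('0')+2=1+2=3
L[6]='0': occ=3, LF[6]=C('0')+3=1+3=4
L[7]='0': occ=4, LF[7]=C('0')+4=1+4=5
L[8]='0': occ=5, LF[8]=C('0')+5=1+5=6
L[9]='$': occ=0, LF[9]=C('$')+0=0+0=0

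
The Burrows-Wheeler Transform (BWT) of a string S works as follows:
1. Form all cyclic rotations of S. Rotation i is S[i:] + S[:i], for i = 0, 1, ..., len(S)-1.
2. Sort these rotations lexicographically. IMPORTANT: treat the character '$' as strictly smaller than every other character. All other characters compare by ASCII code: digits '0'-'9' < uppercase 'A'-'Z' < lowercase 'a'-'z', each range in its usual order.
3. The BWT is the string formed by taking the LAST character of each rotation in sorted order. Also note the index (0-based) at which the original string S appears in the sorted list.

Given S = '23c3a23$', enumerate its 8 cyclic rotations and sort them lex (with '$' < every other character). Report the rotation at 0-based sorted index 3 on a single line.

Answer: 3$23c3a2

Derivation:
All 8 rotations (rotation i = S[i:]+S[:i]):
  rot[0] = 23c3a23$
  rot[1] = 3c3a23$2
  rot[2] = c3a23$23
  rot[3] = 3a23$23c
  rot[4] = a23$23c3
  rot[5] = 23$23c3a
  rot[6] = 3$23c3a2
  rot[7] = $23c3a23
Sorted (with $ < everything):
  sorted[0] = $23c3a23
  sorted[1] = 23$23c3a
  sorted[2] = 23c3a23$
  sorted[3] = 3$23c3a2
  sorted[4] = 3a23$23c
  sorted[5] = 3c3a23$2
  sorted[6] = a23$23c3
  sorted[7] = c3a23$23
sorted[3] = 3$23c3a2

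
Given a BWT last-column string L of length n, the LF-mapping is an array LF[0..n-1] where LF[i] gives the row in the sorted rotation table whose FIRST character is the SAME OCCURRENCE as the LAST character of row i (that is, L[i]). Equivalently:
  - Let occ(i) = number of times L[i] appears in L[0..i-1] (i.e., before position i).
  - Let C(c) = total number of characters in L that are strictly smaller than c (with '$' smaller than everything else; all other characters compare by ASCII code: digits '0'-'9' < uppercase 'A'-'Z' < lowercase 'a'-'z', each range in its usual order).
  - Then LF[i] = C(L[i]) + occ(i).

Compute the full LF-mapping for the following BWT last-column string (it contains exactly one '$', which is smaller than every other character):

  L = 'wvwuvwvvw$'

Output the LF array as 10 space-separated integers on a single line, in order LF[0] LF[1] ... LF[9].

Answer: 6 2 7 1 3 8 4 5 9 0

Derivation:
Char counts: '$':1, 'u':1, 'v':4, 'w':4
C (first-col start): C('$')=0, C('u')=1, C('v')=2, C('w')=6
L[0]='w': occ=0, LF[0]=C('w')+0=6+0=6
L[1]='v': occ=0, LF[1]=C('v')+0=2+0=2
L[2]='w': occ=1, LF[2]=C('w')+1=6+1=7
L[3]='u': occ=0, LF[3]=C('u')+0=1+0=1
L[4]='v': occ=1, LF[4]=C('v')+1=2+1=3
L[5]='w': occ=2, LF[5]=C('w')+2=6+2=8
L[6]='v': occ=2, LF[6]=C('v')+2=2+2=4
L[7]='v': occ=3, LF[7]=C('v')+3=2+3=5
L[8]='w': occ=3, LF[8]=C('w')+3=6+3=9
L[9]='$': occ=0, LF[9]=C('$')+0=0+0=0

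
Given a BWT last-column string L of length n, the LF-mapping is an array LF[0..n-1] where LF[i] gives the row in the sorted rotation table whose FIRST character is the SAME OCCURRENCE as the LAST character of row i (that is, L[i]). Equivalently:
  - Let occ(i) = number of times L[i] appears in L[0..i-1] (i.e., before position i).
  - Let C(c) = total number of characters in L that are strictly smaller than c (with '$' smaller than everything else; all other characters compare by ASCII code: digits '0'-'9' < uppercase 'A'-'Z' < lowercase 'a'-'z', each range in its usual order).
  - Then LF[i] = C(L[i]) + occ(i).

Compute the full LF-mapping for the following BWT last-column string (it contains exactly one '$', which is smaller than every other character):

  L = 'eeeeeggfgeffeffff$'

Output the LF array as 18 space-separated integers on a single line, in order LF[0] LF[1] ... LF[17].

Answer: 1 2 3 4 5 15 16 8 17 6 9 10 7 11 12 13 14 0

Derivation:
Char counts: '$':1, 'e':7, 'f':7, 'g':3
C (first-col start): C('$')=0, C('e')=1, C('f')=8, C('g')=15
L[0]='e': occ=0, LF[0]=C('e')+0=1+0=1
L[1]='e': occ=1, LF[1]=C('e')+1=1+1=2
L[2]='e': occ=2, LF[2]=C('e')+2=1+2=3
L[3]='e': occ=3, LF[3]=C('e')+3=1+3=4
L[4]='e': occ=4, LF[4]=C('e')+4=1+4=5
L[5]='g': occ=0, LF[5]=C('g')+0=15+0=15
L[6]='g': occ=1, LF[6]=C('g')+1=15+1=16
L[7]='f': occ=0, LF[7]=C('f')+0=8+0=8
L[8]='g': occ=2, LF[8]=C('g')+2=15+2=17
L[9]='e': occ=5, LF[9]=C('e')+5=1+5=6
L[10]='f': occ=1, LF[10]=C('f')+1=8+1=9
L[11]='f': occ=2, LF[11]=C('f')+2=8+2=10
L[12]='e': occ=6, LF[12]=C('e')+6=1+6=7
L[13]='f': occ=3, LF[13]=C('f')+3=8+3=11
L[14]='f': occ=4, LF[14]=C('f')+4=8+4=12
L[15]='f': occ=5, LF[15]=C('f')+5=8+5=13
L[16]='f': occ=6, LF[16]=C('f')+6=8+6=14
L[17]='$': occ=0, LF[17]=C('$')+0=0+0=0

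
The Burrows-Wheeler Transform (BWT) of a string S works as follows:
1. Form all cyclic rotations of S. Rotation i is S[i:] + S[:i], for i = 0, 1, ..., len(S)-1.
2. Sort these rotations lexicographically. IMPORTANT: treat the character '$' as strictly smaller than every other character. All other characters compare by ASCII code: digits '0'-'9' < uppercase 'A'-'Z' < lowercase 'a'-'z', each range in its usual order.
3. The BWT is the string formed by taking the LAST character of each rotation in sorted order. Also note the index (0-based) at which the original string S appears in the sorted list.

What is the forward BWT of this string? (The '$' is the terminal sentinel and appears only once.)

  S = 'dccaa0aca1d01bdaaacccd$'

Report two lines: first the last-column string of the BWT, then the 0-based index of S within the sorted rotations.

All 23 rotations (rotation i = S[i:]+S[:i]):
  rot[0] = dccaa0aca1d01bdaaacccd$
  rot[1] = ccaa0aca1d01bdaaacccd$d
  rot[2] = caa0aca1d01bdaaacccd$dc
  rot[3] = aa0aca1d01bdaaacccd$dcc
  rot[4] = a0aca1d01bdaaacccd$dcca
  rot[5] = 0aca1d01bdaaacccd$dccaa
  rot[6] = aca1d01bdaaacccd$dccaa0
  rot[7] = ca1d01bdaaacccd$dccaa0a
  rot[8] = a1d01bdaaacccd$dccaa0ac
  rot[9] = 1d01bdaaacccd$dccaa0aca
  rot[10] = d01bdaaacccd$dccaa0aca1
  rot[11] = 01bdaaacccd$dccaa0aca1d
  rot[12] = 1bdaaacccd$dccaa0aca1d0
  rot[13] = bdaaacccd$dccaa0aca1d01
  rot[14] = daaacccd$dccaa0aca1d01b
  rot[15] = aaacccd$dccaa0aca1d01bd
  rot[16] = aacccd$dccaa0aca1d01bda
  rot[17] = acccd$dccaa0aca1d01bdaa
  rot[18] = cccd$dccaa0aca1d01bdaaa
  rot[19] = ccd$dccaa0aca1d01bdaaac
  rot[20] = cd$dccaa0aca1d01bdaaacc
  rot[21] = d$dccaa0aca1d01bdaaaccc
  rot[22] = $dccaa0aca1d01bdaaacccd
Sorted (with $ < everything):
  sorted[0] = $dccaa0aca1d01bdaaacccd  (last char: 'd')
  sorted[1] = 01bdaaacccd$dccaa0aca1d  (last char: 'd')
  sorted[2] = 0aca1d01bdaaacccd$dccaa  (last char: 'a')
  sorted[3] = 1bdaaacccd$dccaa0aca1d0  (last char: '0')
  sorted[4] = 1d01bdaaacccd$dccaa0aca  (last char: 'a')
  sorted[5] = a0aca1d01bdaaacccd$dcca  (last char: 'a')
  sorted[6] = a1d01bdaaacccd$dccaa0ac  (last char: 'c')
  sorted[7] = aa0aca1d01bdaaacccd$dcc  (last char: 'c')
  sorted[8] = aaacccd$dccaa0aca1d01bd  (last char: 'd')
  sorted[9] = aacccd$dccaa0aca1d01bda  (last char: 'a')
  sorted[10] = aca1d01bdaaacccd$dccaa0  (last char: '0')
  sorted[11] = acccd$dccaa0aca1d01bdaa  (last char: 'a')
  sorted[12] = bdaaacccd$dccaa0aca1d01  (last char: '1')
  sorted[13] = ca1d01bdaaacccd$dccaa0a  (last char: 'a')
  sorted[14] = caa0aca1d01bdaaacccd$dc  (last char: 'c')
  sorted[15] = ccaa0aca1d01bdaaacccd$d  (last char: 'd')
  sorted[16] = cccd$dccaa0aca1d01bdaaa  (last char: 'a')
  sorted[17] = ccd$dccaa0aca1d01bdaaac  (last char: 'c')
  sorted[18] = cd$dccaa0aca1d01bdaaacc  (last char: 'c')
  sorted[19] = d$dccaa0aca1d01bdaaaccc  (last char: 'c')
  sorted[20] = d01bdaaacccd$dccaa0aca1  (last char: '1')
  sorted[21] = daaacccd$dccaa0aca1d01b  (last char: 'b')
  sorted[22] = dccaa0aca1d01bdaaacccd$  (last char: '$')
Last column: dda0aaccda0a1acdaccc1b$
Original string S is at sorted index 22

Answer: dda0aaccda0a1acdaccc1b$
22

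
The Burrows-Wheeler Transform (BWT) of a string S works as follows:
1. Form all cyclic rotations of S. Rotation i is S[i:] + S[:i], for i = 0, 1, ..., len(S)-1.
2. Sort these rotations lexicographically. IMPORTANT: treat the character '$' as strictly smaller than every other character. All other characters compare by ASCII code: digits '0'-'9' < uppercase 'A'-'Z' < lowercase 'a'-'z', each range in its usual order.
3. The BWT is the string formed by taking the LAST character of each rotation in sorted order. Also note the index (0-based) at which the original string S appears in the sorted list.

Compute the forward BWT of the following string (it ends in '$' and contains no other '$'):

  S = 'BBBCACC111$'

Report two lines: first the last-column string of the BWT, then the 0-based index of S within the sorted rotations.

All 11 rotations (rotation i = S[i:]+S[:i]):
  rot[0] = BBBCACC111$
  rot[1] = BBCACC111$B
  rot[2] = BCACC111$BB
  rot[3] = CACC111$BBB
  rot[4] = ACC111$BBBC
  rot[5] = CC111$BBBCA
  rot[6] = C111$BBBCAC
  rot[7] = 111$BBBCACC
  rot[8] = 11$BBBCACC1
  rot[9] = 1$BBBCACC11
  rot[10] = $BBBCACC111
Sorted (with $ < everything):
  sorted[0] = $BBBCACC111  (last char: '1')
  sorted[1] = 1$BBBCACC11  (last char: '1')
  sorted[2] = 11$BBBCACC1  (last char: '1')
  sorted[3] = 111$BBBCACC  (last char: 'C')
  sorted[4] = ACC111$BBBC  (last char: 'C')
  sorted[5] = BBBCACC111$  (last char: '$')
  sorted[6] = BBCACC111$B  (last char: 'B')
  sorted[7] = BCACC111$BB  (last char: 'B')
  sorted[8] = C111$BBBCAC  (last char: 'C')
  sorted[9] = CACC111$BBB  (last char: 'B')
  sorted[10] = CC111$BBBCA  (last char: 'A')
Last column: 111CC$BBCBA
Original string S is at sorted index 5

Answer: 111CC$BBCBA
5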